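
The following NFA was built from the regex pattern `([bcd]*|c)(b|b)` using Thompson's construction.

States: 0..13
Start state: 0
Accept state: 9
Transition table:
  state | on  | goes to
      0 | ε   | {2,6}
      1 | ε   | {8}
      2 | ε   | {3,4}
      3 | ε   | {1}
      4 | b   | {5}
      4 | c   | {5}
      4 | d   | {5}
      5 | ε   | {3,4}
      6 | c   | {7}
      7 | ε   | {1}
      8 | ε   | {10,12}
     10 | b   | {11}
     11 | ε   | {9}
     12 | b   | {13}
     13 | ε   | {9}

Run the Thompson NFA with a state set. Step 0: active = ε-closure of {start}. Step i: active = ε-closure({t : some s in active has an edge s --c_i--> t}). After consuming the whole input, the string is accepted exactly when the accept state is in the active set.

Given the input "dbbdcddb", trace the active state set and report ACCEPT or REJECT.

Answer: ACCEPT

Trace:
initial (ε-close {0}): {0,1,2,3,4,6,8,10,12}
'd' @ 1: {1,3,4,5,8,10,12}
'b' @ 2: {1,3,4,5,8,9,10,11,12,13}  [accepting]
'b' @ 3: {1,3,4,5,8,9,10,11,12,13}  [accepting]
'd' @ 4: {1,3,4,5,8,10,12}
'c' @ 5: {1,3,4,5,8,10,12}
'd' @ 6: {1,3,4,5,8,10,12}
'd' @ 7: {1,3,4,5,8,10,12}
'b' @ 8: {1,3,4,5,8,9,10,11,12,13}  [accepting]
end set {1,3,4,5,8,9,10,11,12,13} — state 9 in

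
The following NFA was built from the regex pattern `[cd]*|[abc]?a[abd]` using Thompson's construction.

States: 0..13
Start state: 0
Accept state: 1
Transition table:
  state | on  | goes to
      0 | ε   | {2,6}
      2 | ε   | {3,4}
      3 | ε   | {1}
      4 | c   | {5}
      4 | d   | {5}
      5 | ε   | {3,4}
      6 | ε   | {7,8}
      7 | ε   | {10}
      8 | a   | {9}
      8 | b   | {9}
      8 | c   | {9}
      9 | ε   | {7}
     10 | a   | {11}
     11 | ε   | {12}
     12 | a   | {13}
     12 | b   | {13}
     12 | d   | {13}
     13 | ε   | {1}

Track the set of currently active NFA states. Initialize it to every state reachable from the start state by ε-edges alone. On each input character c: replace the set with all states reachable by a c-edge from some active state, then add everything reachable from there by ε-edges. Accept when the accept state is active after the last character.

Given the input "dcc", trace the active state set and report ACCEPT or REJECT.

Answer: ACCEPT

Derivation:
initial (ε-close {0}): {0,1,2,3,4,6,7,8,10}
'd' @ 1: {1,3,4,5}  (accept∈set)
'c' @ 2: {1,3,4,5}  (accept∈set)
'c' @ 3: {1,3,4,5}  (accept∈set)
end set {1,3,4,5} — state 1 in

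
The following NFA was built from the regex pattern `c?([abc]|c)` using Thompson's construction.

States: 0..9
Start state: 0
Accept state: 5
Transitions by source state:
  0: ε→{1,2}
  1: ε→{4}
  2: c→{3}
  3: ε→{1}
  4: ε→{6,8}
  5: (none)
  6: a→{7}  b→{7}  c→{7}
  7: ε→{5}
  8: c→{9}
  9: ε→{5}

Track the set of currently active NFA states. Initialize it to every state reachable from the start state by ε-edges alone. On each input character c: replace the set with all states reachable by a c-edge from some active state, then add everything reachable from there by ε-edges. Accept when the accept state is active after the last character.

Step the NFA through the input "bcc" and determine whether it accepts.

S₀ = ε-closure({0}) = {0,1,2,4,6,8}
'b' @ 1: {5,7}  [accepting]
'c' @ 2: {}  — state set empty
rest 'c' ignored (set empty)
after full input: {}  (accept=5 not in)

Answer: REJECT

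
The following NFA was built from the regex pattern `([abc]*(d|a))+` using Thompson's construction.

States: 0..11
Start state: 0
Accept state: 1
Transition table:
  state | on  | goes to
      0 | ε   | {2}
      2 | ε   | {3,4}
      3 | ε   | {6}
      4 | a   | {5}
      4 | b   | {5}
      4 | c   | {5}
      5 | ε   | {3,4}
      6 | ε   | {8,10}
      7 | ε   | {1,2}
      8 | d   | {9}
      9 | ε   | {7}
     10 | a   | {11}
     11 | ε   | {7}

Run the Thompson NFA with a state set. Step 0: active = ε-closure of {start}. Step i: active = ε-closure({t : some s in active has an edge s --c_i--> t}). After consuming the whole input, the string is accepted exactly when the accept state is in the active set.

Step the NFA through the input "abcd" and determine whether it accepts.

Answer: ACCEPT

Steps:
start: ε-closure({0}) = {0,2,3,4,6,8,10}
'a' @ 1: {1,2,3,4,5,6,7,8,10,11}  [accepting]
'b' @ 2: {3,4,5,6,8,10}
'c' @ 3: {3,4,5,6,8,10}
'd' @ 4: {1,2,3,4,6,7,8,9,10}  [accepting]
end set {1,2,3,4,6,7,8,9,10} — state 1 in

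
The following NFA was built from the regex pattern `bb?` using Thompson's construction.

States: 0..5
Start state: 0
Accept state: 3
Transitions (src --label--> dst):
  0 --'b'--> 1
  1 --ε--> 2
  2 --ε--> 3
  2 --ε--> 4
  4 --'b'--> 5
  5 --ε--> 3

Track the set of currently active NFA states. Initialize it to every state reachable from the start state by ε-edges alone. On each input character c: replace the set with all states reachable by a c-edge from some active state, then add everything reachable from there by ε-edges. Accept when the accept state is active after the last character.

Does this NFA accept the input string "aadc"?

start: ε-closure({0}) = {0}
'a' @ 1: {}  — state set empty
rest 'adc' ignored (set empty)
after full input: {}  (accept=3 not in)

Answer: REJECT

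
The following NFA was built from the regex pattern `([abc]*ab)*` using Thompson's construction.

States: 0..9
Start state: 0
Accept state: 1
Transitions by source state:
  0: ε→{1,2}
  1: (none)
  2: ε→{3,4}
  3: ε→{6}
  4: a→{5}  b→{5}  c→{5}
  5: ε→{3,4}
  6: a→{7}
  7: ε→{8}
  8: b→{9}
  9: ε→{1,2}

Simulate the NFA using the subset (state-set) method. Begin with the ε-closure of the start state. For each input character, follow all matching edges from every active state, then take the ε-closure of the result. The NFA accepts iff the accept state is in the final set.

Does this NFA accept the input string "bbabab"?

Answer: ACCEPT

Trace:
start: ε-closure({0}) = {0,1,2,3,4,6}
'b' @ 1: {3,4,5,6}
'b' @ 2: {3,4,5,6}
'a' @ 3: {3,4,5,6,7,8}
'b' @ 4: {1,2,3,4,5,6,9}  (accept∈set)
'a' @ 5: {3,4,5,6,7,8}
'b' @ 6: {1,2,3,4,5,6,9}  (accept∈set)
final: {1,2,3,4,5,6,9}; accept 1 in set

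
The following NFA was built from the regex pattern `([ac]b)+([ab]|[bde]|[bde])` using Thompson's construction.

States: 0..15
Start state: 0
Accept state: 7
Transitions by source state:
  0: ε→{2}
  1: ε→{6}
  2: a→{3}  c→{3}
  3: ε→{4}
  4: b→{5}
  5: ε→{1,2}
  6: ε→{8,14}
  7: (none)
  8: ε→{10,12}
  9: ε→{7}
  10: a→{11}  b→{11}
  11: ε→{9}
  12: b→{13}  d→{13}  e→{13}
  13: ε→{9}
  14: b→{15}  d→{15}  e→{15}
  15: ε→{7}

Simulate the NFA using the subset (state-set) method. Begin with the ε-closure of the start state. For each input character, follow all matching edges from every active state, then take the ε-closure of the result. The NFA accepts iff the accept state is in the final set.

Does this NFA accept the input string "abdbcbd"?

S₀ = ε-closure({0}) = {0,2}
'a' @ 1: {3,4}
'b' @ 2: {1,2,5,6,8,10,12,14}
'd' @ 3: {7,9,13,15}  [accepting]
'b' @ 4: {}  — dead — no transitions
rest 'cbd' ignored (set empty)
end set {} — state 7 not in

Answer: REJECT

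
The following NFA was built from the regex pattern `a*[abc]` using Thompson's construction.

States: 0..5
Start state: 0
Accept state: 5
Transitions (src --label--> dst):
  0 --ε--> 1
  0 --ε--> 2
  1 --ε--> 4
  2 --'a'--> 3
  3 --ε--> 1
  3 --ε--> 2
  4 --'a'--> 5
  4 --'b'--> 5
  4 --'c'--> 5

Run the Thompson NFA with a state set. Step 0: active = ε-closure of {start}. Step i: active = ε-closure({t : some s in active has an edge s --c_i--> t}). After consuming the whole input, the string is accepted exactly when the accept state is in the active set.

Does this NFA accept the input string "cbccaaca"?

Answer: REJECT

Derivation:
S₀ = ε-closure({0}) = {0,1,2,4}
'c' @ 1: {5}  [accepting]
'b' @ 2: {}  — no active states
rest 'ccaaca' ignored (set empty)
after full input: {}  (accept=5 not in)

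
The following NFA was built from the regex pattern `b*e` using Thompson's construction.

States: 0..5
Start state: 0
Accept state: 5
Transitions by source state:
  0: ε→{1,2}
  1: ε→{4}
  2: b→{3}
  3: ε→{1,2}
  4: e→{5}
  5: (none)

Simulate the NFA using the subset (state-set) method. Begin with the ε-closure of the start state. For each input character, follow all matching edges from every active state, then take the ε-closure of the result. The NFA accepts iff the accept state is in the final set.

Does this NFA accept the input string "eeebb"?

Answer: REJECT

Derivation:
S₀ = ε-closure({0}) = {0,1,2,4}
'e' @ 1: {5}  ✓accept
'e' @ 2: {}  — no active states
rest 'ebb' ignored (set empty)
final: {}; accept 5 not in set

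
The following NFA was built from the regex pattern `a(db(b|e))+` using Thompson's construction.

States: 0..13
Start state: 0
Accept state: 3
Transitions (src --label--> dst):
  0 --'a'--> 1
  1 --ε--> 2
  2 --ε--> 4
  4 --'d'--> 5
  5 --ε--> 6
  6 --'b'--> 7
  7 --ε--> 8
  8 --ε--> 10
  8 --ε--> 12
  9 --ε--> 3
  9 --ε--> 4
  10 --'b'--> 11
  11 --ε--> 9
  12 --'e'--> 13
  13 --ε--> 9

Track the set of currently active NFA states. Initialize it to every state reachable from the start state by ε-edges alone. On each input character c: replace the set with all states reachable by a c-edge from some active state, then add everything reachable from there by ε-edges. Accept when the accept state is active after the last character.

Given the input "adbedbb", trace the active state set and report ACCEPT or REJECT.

S₀ = ε-closure({0}) = {0}
'a' @ 1: {1,2,4}
'd' @ 2: {5,6}
'b' @ 3: {7,8,10,12}
'e' @ 4: {3,4,9,13}  (accept∈set)
'd' @ 5: {5,6}
'b' @ 6: {7,8,10,12}
'b' @ 7: {3,4,9,11}  (accept∈set)
end set {3,4,9,11} — state 3 in

Answer: ACCEPT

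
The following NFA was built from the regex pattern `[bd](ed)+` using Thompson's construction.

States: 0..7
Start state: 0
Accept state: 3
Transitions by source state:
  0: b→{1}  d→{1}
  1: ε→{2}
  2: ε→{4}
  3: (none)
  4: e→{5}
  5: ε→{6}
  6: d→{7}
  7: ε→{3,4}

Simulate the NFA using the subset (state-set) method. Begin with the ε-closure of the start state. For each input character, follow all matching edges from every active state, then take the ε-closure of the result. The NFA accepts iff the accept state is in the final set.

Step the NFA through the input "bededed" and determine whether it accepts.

Answer: ACCEPT

Steps:
start: ε-closure({0}) = {0}
'b' @ 1: {1,2,4}
'e' @ 2: {5,6}
'd' @ 3: {3,4,7}  ✓accept
'e' @ 4: {5,6}
'd' @ 5: {3,4,7}  ✓accept
'e' @ 6: {5,6}
'd' @ 7: {3,4,7}  ✓accept
after full input: {3,4,7}  (accept=3 in)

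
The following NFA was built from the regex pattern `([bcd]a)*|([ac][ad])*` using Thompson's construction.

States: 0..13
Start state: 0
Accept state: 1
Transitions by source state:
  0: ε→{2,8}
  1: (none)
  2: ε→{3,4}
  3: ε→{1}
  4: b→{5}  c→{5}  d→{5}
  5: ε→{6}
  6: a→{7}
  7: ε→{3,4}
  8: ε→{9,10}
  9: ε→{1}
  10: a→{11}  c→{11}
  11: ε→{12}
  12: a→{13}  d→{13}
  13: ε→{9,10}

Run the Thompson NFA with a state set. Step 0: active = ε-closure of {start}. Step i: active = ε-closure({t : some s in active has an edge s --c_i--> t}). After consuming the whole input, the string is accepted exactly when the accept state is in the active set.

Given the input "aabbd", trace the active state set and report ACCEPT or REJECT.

initial (ε-close {0}): {0,1,2,3,4,8,9,10}
'a' @ 1: {11,12}
'a' @ 2: {1,9,10,13}  ✓accept
'b' @ 3: {}  — dead — no transitions
rest 'bd' ignored (set empty)
end set {} — state 1 not in

Answer: REJECT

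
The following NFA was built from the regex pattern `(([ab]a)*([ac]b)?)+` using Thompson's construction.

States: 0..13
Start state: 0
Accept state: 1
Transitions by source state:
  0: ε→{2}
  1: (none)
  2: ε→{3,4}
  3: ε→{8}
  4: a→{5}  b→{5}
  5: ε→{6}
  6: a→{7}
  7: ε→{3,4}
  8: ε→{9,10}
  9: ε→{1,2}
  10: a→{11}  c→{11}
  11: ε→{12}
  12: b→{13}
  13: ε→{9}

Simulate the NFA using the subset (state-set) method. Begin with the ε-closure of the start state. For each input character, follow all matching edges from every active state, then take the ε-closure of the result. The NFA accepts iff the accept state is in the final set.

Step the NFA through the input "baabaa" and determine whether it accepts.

S₀ = ε-closure({0}) = {0,1,2,3,4,8,9,10}
'b' @ 1: {5,6}
'a' @ 2: {1,2,3,4,7,8,9,10}  (accept∈set)
'a' @ 3: {5,6,11,12}
'b' @ 4: {1,2,3,4,8,9,10,13}  (accept∈set)
'a' @ 5: {5,6,11,12}
'a' @ 6: {1,2,3,4,7,8,9,10}  (accept∈set)
end set {1,2,3,4,7,8,9,10} — state 1 in

Answer: ACCEPT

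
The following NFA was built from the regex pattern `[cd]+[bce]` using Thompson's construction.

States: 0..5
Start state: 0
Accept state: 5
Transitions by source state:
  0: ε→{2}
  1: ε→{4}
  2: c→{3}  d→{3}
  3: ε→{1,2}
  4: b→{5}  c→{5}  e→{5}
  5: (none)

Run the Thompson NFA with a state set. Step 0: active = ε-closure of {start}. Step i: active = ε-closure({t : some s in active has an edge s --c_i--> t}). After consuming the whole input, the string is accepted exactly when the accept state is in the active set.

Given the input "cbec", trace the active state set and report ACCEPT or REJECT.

Answer: REJECT

Steps:
initial (ε-close {0}): {0,2}
'c' @ 1: {1,2,3,4}
'b' @ 2: {5}  ✓accept
'e' @ 3: {}  — state set empty
rest 'c' ignored (set empty)
after full input: {}  (accept=5 not in)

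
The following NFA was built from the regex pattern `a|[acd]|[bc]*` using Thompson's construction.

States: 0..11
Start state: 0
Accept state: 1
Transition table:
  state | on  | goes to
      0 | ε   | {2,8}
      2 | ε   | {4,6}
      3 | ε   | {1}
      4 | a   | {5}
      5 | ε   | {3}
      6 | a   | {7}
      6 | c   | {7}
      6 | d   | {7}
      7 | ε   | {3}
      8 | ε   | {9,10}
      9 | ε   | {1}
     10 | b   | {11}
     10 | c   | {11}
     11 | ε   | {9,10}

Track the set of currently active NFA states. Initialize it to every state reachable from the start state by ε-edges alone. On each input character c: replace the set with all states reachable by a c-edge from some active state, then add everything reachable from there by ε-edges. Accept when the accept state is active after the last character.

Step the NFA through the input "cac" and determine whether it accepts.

S₀ = ε-closure({0}) = {0,1,2,4,6,8,9,10}
'c' @ 1: {1,3,7,9,10,11}  (accept∈set)
'a' @ 2: {}  — dead — no transitions
rest 'c' ignored (set empty)
after full input: {}  (accept=1 not in)

Answer: REJECT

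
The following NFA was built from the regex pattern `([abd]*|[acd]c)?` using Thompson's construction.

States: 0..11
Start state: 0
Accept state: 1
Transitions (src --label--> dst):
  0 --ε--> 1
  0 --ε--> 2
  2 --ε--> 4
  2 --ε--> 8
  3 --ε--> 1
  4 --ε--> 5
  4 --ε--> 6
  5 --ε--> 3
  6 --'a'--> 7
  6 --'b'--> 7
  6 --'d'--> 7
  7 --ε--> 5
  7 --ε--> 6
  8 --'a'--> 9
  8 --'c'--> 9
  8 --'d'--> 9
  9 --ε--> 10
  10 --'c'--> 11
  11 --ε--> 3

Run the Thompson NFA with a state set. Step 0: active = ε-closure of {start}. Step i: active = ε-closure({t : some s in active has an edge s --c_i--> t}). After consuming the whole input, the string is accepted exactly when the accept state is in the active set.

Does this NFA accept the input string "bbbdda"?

S₀ = ε-closure({0}) = {0,1,2,3,4,5,6,8}
'b' @ 1: {1,3,5,6,7}  (accept∈set)
'b' @ 2: {1,3,5,6,7}  (accept∈set)
'b' @ 3: {1,3,5,6,7}  (accept∈set)
'd' @ 4: {1,3,5,6,7}  (accept∈set)
'd' @ 5: {1,3,5,6,7}  (accept∈set)
'a' @ 6: {1,3,5,6,7}  (accept∈set)
final: {1,3,5,6,7}; accept 1 in set

Answer: ACCEPT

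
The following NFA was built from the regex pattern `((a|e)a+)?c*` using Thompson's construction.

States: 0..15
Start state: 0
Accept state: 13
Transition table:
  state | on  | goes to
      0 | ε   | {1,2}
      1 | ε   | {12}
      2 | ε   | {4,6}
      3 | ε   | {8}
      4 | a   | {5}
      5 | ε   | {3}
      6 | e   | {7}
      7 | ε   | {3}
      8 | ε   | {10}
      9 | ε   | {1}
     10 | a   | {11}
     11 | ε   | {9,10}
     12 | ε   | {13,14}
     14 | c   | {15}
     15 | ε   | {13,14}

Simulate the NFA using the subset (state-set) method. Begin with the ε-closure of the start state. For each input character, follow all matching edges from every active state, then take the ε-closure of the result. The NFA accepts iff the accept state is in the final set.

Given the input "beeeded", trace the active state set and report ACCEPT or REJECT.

Answer: REJECT

Trace:
start: ε-closure({0}) = {0,1,2,4,6,12,13,14}
'b' @ 1: {}  — state set empty
rest 'eeeded' ignored (set empty)
final: {}; accept 13 not in set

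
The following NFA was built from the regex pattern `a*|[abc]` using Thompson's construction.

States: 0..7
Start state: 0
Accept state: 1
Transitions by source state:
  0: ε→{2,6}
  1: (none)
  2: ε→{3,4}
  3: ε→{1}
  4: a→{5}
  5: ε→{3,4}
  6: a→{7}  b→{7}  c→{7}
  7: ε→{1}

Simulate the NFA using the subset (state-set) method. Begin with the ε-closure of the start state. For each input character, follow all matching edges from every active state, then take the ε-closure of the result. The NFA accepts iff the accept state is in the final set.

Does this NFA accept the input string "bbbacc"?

Answer: REJECT

Steps:
start: ε-closure({0}) = {0,1,2,3,4,6}
'b' @ 1: {1,7}  [accepting]
'b' @ 2: {}  — state set empty
rest 'bacc' ignored (set empty)
final: {}; accept 1 not in set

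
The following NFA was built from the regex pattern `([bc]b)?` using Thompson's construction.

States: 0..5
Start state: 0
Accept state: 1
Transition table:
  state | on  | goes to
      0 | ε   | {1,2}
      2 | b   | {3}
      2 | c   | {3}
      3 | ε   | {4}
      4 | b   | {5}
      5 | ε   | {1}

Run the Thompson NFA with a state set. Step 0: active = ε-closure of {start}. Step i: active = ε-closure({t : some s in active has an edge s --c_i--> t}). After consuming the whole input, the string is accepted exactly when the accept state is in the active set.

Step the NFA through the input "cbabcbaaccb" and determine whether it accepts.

initial (ε-close {0}): {0,1,2}
'c' @ 1: {3,4}
'b' @ 2: {1,5}  ✓accept
'a' @ 3: {}  — state set empty
rest 'bcbaaccb' ignored (set empty)
final: {}; accept 1 not in set

Answer: REJECT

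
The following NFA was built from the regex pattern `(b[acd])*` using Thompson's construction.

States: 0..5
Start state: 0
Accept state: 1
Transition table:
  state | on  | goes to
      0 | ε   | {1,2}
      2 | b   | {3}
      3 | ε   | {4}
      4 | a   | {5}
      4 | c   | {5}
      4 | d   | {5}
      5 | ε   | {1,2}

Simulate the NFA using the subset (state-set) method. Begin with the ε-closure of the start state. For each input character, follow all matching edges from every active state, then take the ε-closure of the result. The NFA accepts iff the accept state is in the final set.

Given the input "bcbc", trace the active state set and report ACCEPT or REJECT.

Answer: ACCEPT

Trace:
S₀ = ε-closure({0}) = {0,1,2}
'b' @ 1: {3,4}
'c' @ 2: {1,2,5}  (accept∈set)
'b' @ 3: {3,4}
'c' @ 4: {1,2,5}  (accept∈set)
final: {1,2,5}; accept 1 in set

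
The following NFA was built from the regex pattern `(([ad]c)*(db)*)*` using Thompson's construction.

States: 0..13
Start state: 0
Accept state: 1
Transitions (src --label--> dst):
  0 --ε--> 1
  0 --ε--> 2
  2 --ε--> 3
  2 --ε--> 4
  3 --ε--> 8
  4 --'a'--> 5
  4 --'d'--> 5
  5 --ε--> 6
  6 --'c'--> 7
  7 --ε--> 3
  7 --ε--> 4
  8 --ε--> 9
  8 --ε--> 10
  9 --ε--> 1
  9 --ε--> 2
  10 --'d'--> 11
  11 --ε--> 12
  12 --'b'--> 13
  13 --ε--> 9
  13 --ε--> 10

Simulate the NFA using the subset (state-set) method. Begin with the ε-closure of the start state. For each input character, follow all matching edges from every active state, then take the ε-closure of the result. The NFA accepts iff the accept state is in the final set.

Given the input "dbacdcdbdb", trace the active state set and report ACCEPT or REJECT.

S₀ = ε-closure({0}) = {0,1,2,3,4,8,9,10}
'd' @ 1: {5,6,11,12}
'b' @ 2: {1,2,3,4,8,9,10,13}  [accepting]
'a' @ 3: {5,6}
'c' @ 4: {1,2,3,4,7,8,9,10}  [accepting]
'd' @ 5: {5,6,11,12}
'c' @ 6: {1,2,3,4,7,8,9,10}  [accepting]
'd' @ 7: {5,6,11,12}
'b' @ 8: {1,2,3,4,8,9,10,13}  [accepting]
'd' @ 9: {5,6,11,12}
'b' @ 10: {1,2,3,4,8,9,10,13}  [accepting]
end set {1,2,3,4,8,9,10,13} — state 1 in

Answer: ACCEPT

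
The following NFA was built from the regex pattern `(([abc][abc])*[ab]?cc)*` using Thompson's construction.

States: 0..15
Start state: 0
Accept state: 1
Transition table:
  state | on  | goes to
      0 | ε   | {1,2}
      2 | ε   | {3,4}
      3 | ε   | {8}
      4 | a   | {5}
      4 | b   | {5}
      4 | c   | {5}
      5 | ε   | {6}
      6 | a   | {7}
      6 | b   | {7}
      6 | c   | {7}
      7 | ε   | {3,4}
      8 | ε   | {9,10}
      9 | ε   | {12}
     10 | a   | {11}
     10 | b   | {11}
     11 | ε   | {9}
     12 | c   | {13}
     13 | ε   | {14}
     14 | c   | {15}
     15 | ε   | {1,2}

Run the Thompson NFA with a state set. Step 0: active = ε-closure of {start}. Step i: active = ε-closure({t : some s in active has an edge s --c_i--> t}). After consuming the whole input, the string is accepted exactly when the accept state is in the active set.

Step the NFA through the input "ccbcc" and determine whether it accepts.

Answer: ACCEPT

Steps:
S₀ = ε-closure({0}) = {0,1,2,3,4,8,9,10,12}
'c' @ 1: {5,6,13,14}
'c' @ 2: {1,2,3,4,7,8,9,10,12,15}  ✓accept
'b' @ 3: {5,6,9,11,12}
'c' @ 4: {3,4,7,8,9,10,12,13,14}
'c' @ 5: {1,2,3,4,5,6,8,9,10,12,13,14,15}  ✓accept
final: {1,2,3,4,5,6,8,9,10,12,13,14,15}; accept 1 in set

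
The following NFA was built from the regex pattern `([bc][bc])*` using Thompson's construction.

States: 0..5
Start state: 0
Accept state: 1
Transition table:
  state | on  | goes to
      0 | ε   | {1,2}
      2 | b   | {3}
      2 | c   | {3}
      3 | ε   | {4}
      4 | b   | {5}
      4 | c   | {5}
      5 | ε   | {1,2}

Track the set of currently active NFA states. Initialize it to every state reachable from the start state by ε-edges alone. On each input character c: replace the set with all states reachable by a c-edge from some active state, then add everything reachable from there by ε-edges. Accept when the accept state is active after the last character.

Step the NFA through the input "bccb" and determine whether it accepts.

initial (ε-close {0}): {0,1,2}
'b' @ 1: {3,4}
'c' @ 2: {1,2,5}  ✓accept
'c' @ 3: {3,4}
'b' @ 4: {1,2,5}  ✓accept
end set {1,2,5} — state 1 in

Answer: ACCEPT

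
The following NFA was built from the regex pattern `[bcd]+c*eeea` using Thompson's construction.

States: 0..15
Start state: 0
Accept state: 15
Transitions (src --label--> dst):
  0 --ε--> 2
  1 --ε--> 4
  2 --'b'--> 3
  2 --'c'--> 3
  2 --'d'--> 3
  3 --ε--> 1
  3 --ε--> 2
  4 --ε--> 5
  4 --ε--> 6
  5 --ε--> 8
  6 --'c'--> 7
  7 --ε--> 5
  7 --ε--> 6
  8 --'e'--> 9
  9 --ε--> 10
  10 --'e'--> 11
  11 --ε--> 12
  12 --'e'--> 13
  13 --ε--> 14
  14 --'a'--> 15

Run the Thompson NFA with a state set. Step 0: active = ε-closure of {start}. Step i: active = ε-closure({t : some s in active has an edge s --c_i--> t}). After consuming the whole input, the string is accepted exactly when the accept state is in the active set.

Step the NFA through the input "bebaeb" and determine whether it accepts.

start: ε-closure({0}) = {0,2}
'b' @ 1: {1,2,3,4,5,6,8}
'e' @ 2: {9,10}
'b' @ 3: {}  — dead — no transitions
rest 'aeb' ignored (set empty)
end set {} — state 15 not in

Answer: REJECT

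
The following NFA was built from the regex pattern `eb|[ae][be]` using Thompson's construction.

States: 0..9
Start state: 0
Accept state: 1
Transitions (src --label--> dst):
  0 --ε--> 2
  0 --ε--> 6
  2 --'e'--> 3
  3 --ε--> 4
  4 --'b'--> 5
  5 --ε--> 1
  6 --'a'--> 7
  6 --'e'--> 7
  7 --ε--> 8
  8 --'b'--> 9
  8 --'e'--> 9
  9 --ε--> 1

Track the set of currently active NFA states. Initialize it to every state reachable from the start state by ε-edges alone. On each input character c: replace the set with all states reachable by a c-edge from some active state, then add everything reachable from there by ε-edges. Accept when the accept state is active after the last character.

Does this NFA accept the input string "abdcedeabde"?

Answer: REJECT

Trace:
start: ε-closure({0}) = {0,2,6}
'a' @ 1: {7,8}
'b' @ 2: {1,9}  [accepting]
'd' @ 3: {}  — dead — no transitions
rest 'cedeabde' ignored (set empty)
after full input: {}  (accept=1 not in)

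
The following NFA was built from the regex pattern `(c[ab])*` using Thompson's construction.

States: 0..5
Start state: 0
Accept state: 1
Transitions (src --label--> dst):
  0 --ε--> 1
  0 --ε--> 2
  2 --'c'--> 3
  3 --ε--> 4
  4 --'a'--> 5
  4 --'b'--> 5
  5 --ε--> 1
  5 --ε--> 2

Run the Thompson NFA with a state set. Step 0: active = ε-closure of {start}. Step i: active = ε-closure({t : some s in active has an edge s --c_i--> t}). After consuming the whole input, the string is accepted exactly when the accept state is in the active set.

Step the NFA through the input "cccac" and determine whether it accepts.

initial (ε-close {0}): {0,1,2}
'c' @ 1: {3,4}
'c' @ 2: {}  — dead — no transitions
rest 'cac' ignored (set empty)
end set {} — state 1 not in

Answer: REJECT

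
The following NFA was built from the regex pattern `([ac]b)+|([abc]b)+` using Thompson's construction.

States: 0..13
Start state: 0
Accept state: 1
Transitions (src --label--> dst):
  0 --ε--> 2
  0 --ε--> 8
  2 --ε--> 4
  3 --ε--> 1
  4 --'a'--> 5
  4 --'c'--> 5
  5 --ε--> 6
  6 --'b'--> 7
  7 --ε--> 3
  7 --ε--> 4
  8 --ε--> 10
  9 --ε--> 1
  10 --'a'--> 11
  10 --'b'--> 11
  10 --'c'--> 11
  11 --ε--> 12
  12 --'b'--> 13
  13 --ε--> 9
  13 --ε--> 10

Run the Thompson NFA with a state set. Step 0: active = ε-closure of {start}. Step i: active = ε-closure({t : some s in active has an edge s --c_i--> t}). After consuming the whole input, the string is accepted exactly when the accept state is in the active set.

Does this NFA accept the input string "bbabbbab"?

initial (ε-close {0}): {0,2,4,8,10}
'b' @ 1: {11,12}
'b' @ 2: {1,9,10,13}  [accepting]
'a' @ 3: {11,12}
'b' @ 4: {1,9,10,13}  [accepting]
'b' @ 5: {11,12}
'b' @ 6: {1,9,10,13}  [accepting]
'a' @ 7: {11,12}
'b' @ 8: {1,9,10,13}  [accepting]
end set {1,9,10,13} — state 1 in

Answer: ACCEPT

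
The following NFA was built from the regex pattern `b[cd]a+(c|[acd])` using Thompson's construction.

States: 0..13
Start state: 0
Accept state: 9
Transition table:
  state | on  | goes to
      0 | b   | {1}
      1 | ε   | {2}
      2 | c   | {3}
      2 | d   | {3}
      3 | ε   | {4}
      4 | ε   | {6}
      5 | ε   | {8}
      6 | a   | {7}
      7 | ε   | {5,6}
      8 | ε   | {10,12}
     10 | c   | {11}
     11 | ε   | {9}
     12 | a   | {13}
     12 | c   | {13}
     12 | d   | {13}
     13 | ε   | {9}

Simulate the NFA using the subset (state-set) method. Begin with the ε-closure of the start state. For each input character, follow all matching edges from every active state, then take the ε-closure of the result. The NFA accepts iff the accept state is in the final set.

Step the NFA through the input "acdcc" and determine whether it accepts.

initial (ε-close {0}): {0}
'a' @ 1: {}  — dead — no transitions
rest 'cdcc' ignored (set empty)
final: {}; accept 9 not in set

Answer: REJECT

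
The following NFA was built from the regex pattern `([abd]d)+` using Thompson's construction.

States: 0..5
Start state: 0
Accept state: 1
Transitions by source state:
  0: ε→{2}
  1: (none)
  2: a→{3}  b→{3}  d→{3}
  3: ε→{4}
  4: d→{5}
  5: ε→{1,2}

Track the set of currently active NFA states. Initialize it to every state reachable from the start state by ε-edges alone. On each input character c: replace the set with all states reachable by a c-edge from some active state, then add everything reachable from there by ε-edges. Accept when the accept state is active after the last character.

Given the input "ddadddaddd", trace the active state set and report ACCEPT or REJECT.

initial (ε-close {0}): {0,2}
'd' @ 1: {3,4}
'd' @ 2: {1,2,5}  ✓accept
'a' @ 3: {3,4}
'd' @ 4: {1,2,5}  ✓accept
'd' @ 5: {3,4}
'd' @ 6: {1,2,5}  ✓accept
'a' @ 7: {3,4}
'd' @ 8: {1,2,5}  ✓accept
'd' @ 9: {3,4}
'd' @ 10: {1,2,5}  ✓accept
end set {1,2,5} — state 1 in

Answer: ACCEPT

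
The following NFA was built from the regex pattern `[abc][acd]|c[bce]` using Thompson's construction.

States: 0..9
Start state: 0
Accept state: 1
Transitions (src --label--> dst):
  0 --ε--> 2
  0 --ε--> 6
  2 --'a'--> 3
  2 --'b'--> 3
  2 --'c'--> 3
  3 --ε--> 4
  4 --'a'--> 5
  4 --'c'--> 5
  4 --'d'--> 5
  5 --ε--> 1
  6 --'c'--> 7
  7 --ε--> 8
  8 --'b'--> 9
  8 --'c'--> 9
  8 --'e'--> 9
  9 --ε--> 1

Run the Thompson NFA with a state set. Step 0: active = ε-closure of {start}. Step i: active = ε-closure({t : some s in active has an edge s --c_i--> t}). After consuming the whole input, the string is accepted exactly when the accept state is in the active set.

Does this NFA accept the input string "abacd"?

start: ε-closure({0}) = {0,2,6}
'a' @ 1: {3,4}
'b' @ 2: {}  — dead — no transitions
rest 'acd' ignored (set empty)
end set {} — state 1 not in

Answer: REJECT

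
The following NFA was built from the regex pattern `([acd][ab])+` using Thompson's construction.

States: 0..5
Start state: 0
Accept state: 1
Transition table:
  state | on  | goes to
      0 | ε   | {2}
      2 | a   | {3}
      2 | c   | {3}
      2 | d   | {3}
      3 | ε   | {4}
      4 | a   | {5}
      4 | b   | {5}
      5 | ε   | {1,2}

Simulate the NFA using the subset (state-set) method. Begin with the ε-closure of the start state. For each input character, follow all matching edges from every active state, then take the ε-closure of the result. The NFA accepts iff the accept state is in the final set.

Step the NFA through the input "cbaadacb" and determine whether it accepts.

start: ε-closure({0}) = {0,2}
'c' @ 1: {3,4}
'b' @ 2: {1,2,5}  ✓accept
'a' @ 3: {3,4}
'a' @ 4: {1,2,5}  ✓accept
'd' @ 5: {3,4}
'a' @ 6: {1,2,5}  ✓accept
'c' @ 7: {3,4}
'b' @ 8: {1,2,5}  ✓accept
final: {1,2,5}; accept 1 in set

Answer: ACCEPT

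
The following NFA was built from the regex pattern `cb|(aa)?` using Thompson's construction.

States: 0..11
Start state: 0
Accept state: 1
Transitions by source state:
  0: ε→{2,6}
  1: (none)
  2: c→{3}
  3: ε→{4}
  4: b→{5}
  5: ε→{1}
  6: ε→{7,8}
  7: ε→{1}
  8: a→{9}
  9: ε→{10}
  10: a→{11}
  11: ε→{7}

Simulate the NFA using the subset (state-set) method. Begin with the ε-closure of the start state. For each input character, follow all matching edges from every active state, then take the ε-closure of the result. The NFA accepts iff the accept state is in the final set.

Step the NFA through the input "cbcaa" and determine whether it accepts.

S₀ = ε-closure({0}) = {0,1,2,6,7,8}
'c' @ 1: {3,4}
'b' @ 2: {1,5}  ✓accept
'c' @ 3: {}  — no active states
rest 'aa' ignored (set empty)
after full input: {}  (accept=1 not in)

Answer: REJECT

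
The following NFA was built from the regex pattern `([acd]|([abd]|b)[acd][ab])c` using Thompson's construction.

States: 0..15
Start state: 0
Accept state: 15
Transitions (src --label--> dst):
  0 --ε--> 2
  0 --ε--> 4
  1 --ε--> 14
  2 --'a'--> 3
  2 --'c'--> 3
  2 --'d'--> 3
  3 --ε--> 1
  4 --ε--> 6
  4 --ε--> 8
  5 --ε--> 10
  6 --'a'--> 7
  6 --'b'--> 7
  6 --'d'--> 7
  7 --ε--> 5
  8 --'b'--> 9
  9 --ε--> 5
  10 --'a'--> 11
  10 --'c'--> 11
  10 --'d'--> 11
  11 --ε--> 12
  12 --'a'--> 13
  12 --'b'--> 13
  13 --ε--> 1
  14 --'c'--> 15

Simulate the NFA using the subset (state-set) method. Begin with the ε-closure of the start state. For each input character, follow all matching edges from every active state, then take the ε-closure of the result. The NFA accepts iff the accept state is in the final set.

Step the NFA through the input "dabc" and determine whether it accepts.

initial (ε-close {0}): {0,2,4,6,8}
'd' @ 1: {1,3,5,7,10,14}
'a' @ 2: {11,12}
'b' @ 3: {1,13,14}
'c' @ 4: {15}  [accepting]
end set {15} — state 15 in

Answer: ACCEPT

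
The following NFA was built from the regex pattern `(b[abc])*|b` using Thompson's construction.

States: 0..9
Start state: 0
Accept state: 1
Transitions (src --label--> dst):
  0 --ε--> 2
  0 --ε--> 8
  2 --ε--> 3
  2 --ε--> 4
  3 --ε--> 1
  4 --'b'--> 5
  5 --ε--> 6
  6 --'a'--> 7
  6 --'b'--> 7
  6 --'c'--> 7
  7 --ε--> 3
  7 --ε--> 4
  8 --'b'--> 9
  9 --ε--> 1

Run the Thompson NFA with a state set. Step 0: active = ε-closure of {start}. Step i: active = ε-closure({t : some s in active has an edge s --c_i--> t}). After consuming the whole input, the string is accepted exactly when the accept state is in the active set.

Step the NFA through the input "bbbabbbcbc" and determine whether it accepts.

Answer: ACCEPT

Steps:
start: ε-closure({0}) = {0,1,2,3,4,8}
'b' @ 1: {1,5,6,9}  (accept∈set)
'b' @ 2: {1,3,4,7}  (accept∈set)
'b' @ 3: {5,6}
'a' @ 4: {1,3,4,7}  (accept∈set)
'b' @ 5: {5,6}
'b' @ 6: {1,3,4,7}  (accept∈set)
'b' @ 7: {5,6}
'c' @ 8: {1,3,4,7}  (accept∈set)
'b' @ 9: {5,6}
'c' @ 10: {1,3,4,7}  (accept∈set)
end set {1,3,4,7} — state 1 in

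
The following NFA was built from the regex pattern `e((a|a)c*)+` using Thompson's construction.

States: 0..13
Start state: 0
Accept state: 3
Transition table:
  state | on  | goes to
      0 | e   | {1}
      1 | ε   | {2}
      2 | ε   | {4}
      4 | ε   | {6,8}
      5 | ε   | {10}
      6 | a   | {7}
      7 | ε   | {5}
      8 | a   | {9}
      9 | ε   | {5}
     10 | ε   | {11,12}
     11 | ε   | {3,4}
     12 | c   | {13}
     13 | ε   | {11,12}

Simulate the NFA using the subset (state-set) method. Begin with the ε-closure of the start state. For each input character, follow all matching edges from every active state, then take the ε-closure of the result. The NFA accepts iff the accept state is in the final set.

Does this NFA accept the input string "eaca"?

start: ε-closure({0}) = {0}
'e' @ 1: {1,2,4,6,8}
'a' @ 2: {3,4,5,6,7,8,9,10,11,12}  (accept∈set)
'c' @ 3: {3,4,6,8,11,12,13}  (accept∈set)
'a' @ 4: {3,4,5,6,7,8,9,10,11,12}  (accept∈set)
after full input: {3,4,5,6,7,8,9,10,11,12}  (accept=3 in)

Answer: ACCEPT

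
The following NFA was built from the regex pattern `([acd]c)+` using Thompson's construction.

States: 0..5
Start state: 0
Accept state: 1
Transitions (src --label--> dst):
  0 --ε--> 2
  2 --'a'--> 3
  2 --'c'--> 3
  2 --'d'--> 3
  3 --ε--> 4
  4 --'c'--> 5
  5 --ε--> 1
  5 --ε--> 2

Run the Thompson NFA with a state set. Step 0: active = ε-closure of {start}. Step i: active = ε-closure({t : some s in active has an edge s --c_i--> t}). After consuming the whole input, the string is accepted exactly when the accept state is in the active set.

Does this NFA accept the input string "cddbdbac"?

Answer: REJECT

Steps:
S₀ = ε-closure({0}) = {0,2}
'c' @ 1: {3,4}
'd' @ 2: {}  — state set empty
rest 'dbdbac' ignored (set empty)
final: {}; accept 1 not in set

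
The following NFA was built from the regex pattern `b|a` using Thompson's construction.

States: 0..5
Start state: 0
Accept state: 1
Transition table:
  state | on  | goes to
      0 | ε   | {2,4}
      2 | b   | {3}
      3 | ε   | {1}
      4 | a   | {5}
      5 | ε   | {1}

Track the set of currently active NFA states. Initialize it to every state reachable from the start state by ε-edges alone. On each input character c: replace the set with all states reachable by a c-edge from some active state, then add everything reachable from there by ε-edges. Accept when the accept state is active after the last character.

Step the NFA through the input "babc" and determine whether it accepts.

start: ε-closure({0}) = {0,2,4}
'b' @ 1: {1,3}  [accepting]
'a' @ 2: {}  — state set empty
rest 'bc' ignored (set empty)
end set {} — state 1 not in

Answer: REJECT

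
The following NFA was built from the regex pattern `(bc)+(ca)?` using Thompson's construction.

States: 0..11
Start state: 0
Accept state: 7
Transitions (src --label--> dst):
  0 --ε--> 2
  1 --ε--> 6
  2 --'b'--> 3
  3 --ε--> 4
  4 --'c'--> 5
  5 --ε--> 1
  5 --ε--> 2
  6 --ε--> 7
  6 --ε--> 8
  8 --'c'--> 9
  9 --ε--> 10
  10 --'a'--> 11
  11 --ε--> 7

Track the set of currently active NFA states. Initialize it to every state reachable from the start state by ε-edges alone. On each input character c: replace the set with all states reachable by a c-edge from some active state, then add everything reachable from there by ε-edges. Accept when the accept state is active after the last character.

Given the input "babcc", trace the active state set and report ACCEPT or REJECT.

Answer: REJECT

Trace:
start: ε-closure({0}) = {0,2}
'b' @ 1: {3,4}
'a' @ 2: {}  — state set empty
rest 'bcc' ignored (set empty)
after full input: {}  (accept=7 not in)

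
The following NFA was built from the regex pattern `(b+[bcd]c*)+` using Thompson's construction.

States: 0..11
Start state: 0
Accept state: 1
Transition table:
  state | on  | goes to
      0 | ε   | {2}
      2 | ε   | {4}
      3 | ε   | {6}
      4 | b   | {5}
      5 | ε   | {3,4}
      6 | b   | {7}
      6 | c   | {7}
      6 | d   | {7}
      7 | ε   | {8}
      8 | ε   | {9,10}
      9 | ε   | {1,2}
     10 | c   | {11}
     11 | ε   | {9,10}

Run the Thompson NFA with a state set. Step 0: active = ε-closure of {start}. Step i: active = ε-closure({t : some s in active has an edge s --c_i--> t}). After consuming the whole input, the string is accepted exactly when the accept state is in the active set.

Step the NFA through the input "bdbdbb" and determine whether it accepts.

Answer: ACCEPT

Trace:
initial (ε-close {0}): {0,2,4}
'b' @ 1: {3,4,5,6}
'd' @ 2: {1,2,4,7,8,9,10}  (accept∈set)
'b' @ 3: {3,4,5,6}
'd' @ 4: {1,2,4,7,8,9,10}  (accept∈set)
'b' @ 5: {3,4,5,6}
'b' @ 6: {1,2,3,4,5,6,7,8,9,10}  (accept∈set)
after full input: {1,2,3,4,5,6,7,8,9,10}  (accept=1 in)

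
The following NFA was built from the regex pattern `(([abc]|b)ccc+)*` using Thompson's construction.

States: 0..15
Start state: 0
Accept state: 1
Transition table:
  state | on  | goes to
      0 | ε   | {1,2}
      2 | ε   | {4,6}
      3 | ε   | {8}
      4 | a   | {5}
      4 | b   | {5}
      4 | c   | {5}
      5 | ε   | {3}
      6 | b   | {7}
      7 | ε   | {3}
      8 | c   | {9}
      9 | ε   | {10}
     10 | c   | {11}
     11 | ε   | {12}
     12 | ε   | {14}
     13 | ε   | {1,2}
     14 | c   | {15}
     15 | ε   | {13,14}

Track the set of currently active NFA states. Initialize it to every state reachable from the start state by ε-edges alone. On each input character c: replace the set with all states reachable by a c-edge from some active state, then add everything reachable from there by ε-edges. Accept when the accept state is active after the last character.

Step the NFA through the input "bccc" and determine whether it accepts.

Answer: ACCEPT

Steps:
S₀ = ε-closure({0}) = {0,1,2,4,6}
'b' @ 1: {3,5,7,8}
'c' @ 2: {9,10}
'c' @ 3: {11,12,14}
'c' @ 4: {1,2,4,6,13,14,15}  ✓accept
after full input: {1,2,4,6,13,14,15}  (accept=1 in)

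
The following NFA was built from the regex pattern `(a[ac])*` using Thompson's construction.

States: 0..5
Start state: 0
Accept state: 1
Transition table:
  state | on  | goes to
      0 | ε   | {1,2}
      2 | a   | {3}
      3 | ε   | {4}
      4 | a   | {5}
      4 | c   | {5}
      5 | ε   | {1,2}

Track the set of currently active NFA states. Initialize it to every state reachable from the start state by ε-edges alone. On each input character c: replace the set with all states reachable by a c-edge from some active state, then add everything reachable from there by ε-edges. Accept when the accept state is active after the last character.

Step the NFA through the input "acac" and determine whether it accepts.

start: ε-closure({0}) = {0,1,2}
'a' @ 1: {3,4}
'c' @ 2: {1,2,5}  [accepting]
'a' @ 3: {3,4}
'c' @ 4: {1,2,5}  [accepting]
final: {1,2,5}; accept 1 in set

Answer: ACCEPT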